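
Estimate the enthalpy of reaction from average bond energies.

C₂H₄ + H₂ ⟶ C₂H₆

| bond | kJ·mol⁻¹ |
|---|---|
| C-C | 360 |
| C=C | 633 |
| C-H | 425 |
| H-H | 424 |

ΔH ≈ −153 kJ

Bonds broken (reactants):
  C-H: 4 × 425 = 1700
  C=C: 1 × 633 = 633
  H-H: 1 × 424 = 424
  Σ(broken) = 2757 kJ
Bonds formed (products):
  C-C: 1 × 360 = 360
  C-H: 6 × 425 = 2550
  Σ(formed) = 2910 kJ
ΔH = Σ(broken) − Σ(formed) = 2757 − 2910 = −153 kJ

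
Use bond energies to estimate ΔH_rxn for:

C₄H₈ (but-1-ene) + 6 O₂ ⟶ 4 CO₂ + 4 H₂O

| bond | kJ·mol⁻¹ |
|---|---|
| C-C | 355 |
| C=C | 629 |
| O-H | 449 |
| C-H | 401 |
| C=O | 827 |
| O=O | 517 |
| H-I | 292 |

Bonds broken (reactants):
  C-C: 2 × 355 = 710
  C-H: 8 × 401 = 3208
  C=C: 1 × 629 = 629
  O=O: 6 × 517 = 3102
  Σ(broken) = 7649 kJ
Bonds formed (products):
  C=O: 8 × 827 = 6616
  O-H: 8 × 449 = 3592
  Σ(formed) = 10208 kJ
ΔH = Σ(broken) − Σ(formed) = 7649 − 10208 = −2559 kJ

ΔH ≈ −2559 kJ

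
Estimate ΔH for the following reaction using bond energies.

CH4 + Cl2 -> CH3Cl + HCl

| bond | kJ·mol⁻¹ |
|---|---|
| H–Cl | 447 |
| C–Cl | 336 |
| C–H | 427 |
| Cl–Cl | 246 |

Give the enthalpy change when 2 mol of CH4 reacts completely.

Bonds broken (reactants):
  C–H: 4 × 427 = 1708
  Cl–Cl: 1 × 246 = 246
  Σ(broken) = 1954 kJ
Bonds formed (products):
  C–Cl: 1 × 336 = 336
  C–H: 3 × 427 = 1281
  H–Cl: 1 × 447 = 447
  Σ(formed) = 2064 kJ
ΔH = Σ(broken) − Σ(formed) = 1954 − 2064 = −110 kJ
For 2× the reaction as written: 2 × (−110) = −220 kJ

ΔH = −220 kJ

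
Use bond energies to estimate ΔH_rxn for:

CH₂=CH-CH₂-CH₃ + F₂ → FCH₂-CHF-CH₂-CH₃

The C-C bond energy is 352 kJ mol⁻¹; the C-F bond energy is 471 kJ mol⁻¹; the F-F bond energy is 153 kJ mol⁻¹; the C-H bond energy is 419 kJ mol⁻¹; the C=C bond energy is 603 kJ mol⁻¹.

ΔH ≈ −538 kJ

Bonds broken (reactants):
  C-C: 2 × 352 = 704
  C-H: 8 × 419 = 3352
  C=C: 1 × 603 = 603
  F-F: 1 × 153 = 153
  Σ(broken) = 4812 kJ
Bonds formed (products):
  C-C: 3 × 352 = 1056
  C-F: 2 × 471 = 942
  C-H: 8 × 419 = 3352
  Σ(formed) = 5350 kJ
ΔH = Σ(broken) − Σ(formed) = 4812 − 5350 = −538 kJ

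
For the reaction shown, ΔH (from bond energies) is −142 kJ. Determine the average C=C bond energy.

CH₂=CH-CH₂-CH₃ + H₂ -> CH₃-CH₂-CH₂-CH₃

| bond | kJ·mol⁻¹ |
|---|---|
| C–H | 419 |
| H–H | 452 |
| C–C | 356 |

Let D be the C=C bond energy.
Σ(broken) = 2×356 + 8×419 + 1×D + 1×452 = 4516 + D
Σ(formed) = 3×356 + 10×419 = 5258
ΔH = Σ(broken) − Σ(formed) = (4516 + D) − (5258) = −742 + D
Setting this equal to −142 kJ gives D = 600 kJ/mol.

D(C=C) ≈ 600 kJ/mol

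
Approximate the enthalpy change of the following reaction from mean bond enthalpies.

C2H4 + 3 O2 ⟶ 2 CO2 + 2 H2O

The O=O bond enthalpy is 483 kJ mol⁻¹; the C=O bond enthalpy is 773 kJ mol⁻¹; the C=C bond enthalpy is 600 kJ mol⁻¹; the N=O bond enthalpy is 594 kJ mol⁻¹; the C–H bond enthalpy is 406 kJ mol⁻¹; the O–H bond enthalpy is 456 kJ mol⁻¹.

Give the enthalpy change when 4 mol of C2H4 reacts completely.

Bonds broken (reactants):
  C–H: 4 × 406 = 1624
  C=C: 1 × 600 = 600
  O=O: 3 × 483 = 1449
  Σ(broken) = 3673 kJ
Bonds formed (products):
  C=O: 4 × 773 = 3092
  O–H: 4 × 456 = 1824
  Σ(formed) = 4916 kJ
ΔH = Σ(broken) − Σ(formed) = 3673 − 4916 = −1243 kJ
For 4× the reaction as written: 4 × (−1243) = −4972 kJ

ΔH = −4972 kJ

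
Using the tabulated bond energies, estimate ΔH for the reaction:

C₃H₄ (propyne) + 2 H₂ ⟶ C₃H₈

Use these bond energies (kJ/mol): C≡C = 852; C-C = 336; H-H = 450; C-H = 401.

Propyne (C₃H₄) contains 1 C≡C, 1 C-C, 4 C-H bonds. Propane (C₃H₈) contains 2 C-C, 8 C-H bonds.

Bonds broken (reactants):
  C≡C: 1 × 852 = 852
  C-C: 1 × 336 = 336
  C-H: 4 × 401 = 1604
  H-H: 2 × 450 = 900
  Σ(broken) = 3692 kJ
Bonds formed (products):
  C-C: 2 × 336 = 672
  C-H: 8 × 401 = 3208
  Σ(formed) = 3880 kJ
ΔH = Σ(broken) − Σ(formed) = 3692 − 3880 = −188 kJ

ΔH ≈ −188 kJ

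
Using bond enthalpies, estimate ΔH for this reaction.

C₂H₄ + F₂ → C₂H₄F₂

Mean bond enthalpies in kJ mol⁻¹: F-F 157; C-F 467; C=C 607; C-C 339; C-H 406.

Bonds broken (reactants):
  C-H: 4 × 406 = 1624
  C=C: 1 × 607 = 607
  F-F: 1 × 157 = 157
  Σ(broken) = 2388 kJ
Bonds formed (products):
  C-C: 1 × 339 = 339
  C-F: 2 × 467 = 934
  C-H: 4 × 406 = 1624
  Σ(formed) = 2897 kJ
ΔH = Σ(broken) − Σ(formed) = 2388 − 2897 = −509 kJ

ΔH ≈ −509 kJ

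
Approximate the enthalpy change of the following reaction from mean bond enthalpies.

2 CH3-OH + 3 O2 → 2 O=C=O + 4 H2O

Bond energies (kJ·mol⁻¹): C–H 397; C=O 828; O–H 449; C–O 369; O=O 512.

Bonds broken (reactants):
  C–H: 6 × 397 = 2382
  C–O: 2 × 369 = 738
  O–H: 2 × 449 = 898
  O=O: 3 × 512 = 1536
  Σ(broken) = 5554 kJ
Bonds formed (products):
  C=O: 4 × 828 = 3312
  O–H: 8 × 449 = 3592
  Σ(formed) = 6904 kJ
ΔH = Σ(broken) − Σ(formed) = 5554 − 6904 = −1350 kJ

ΔH ≈ −1350 kJ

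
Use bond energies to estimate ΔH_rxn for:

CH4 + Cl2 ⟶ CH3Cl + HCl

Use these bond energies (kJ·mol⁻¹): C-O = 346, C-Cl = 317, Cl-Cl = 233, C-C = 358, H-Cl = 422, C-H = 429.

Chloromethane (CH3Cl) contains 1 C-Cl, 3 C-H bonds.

ΔH ≈ −77 kJ

Bonds broken (reactants):
  C-H: 4 × 429 = 1716
  Cl-Cl: 1 × 233 = 233
  Σ(broken) = 1949 kJ
Bonds formed (products):
  C-Cl: 1 × 317 = 317
  C-H: 3 × 429 = 1287
  H-Cl: 1 × 422 = 422
  Σ(formed) = 2026 kJ
ΔH = Σ(broken) − Σ(formed) = 1949 − 2026 = −77 kJ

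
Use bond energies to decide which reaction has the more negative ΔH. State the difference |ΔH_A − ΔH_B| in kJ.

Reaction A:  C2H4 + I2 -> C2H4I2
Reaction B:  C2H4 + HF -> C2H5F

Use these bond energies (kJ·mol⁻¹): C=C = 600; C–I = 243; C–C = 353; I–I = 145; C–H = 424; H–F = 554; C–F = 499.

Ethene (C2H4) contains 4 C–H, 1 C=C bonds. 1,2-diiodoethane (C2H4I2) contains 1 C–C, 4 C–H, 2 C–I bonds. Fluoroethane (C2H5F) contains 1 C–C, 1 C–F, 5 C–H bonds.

Reaction A:
  Bonds broken (reactants):
    C–H: 4 × 424 = 1696
    C=C: 1 × 600 = 600
    I–I: 1 × 145 = 145
    Σ(broken) = 2441 kJ
  Bonds formed (products):
    C–C: 1 × 353 = 353
    C–H: 4 × 424 = 1696
    C–I: 2 × 243 = 486
    Σ(formed) = 2535 kJ
  ΔH_A = 2441 − 2535 = −94 kJ
Reaction B:
  Bonds broken (reactants):
    C–H: 4 × 424 = 1696
    C=C: 1 × 600 = 600
    H–F: 1 × 554 = 554
    Σ(broken) = 2850 kJ
  Bonds formed (products):
    C–C: 1 × 353 = 353
    C–F: 1 × 499 = 499
    C–H: 5 × 424 = 2120
    Σ(formed) = 2972 kJ
  ΔH_B = 2850 − 2972 = −122 kJ
ΔH_A − ΔH_B = +28 kJ, so reaction B has the more negative ΔH; |ΔH_A − ΔH_B| = 28 kJ.

Reaction B, by 28 kJ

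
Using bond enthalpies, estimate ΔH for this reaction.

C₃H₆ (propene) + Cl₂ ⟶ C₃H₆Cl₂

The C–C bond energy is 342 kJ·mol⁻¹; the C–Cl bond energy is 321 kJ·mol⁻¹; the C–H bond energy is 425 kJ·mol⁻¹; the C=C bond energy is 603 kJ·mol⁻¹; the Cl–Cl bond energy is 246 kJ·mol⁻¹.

Bonds broken (reactants):
  C–C: 1 × 342 = 342
  C–H: 6 × 425 = 2550
  C=C: 1 × 603 = 603
  Cl–Cl: 1 × 246 = 246
  Σ(broken) = 3741 kJ
Bonds formed (products):
  C–C: 2 × 342 = 684
  C–Cl: 2 × 321 = 642
  C–H: 6 × 425 = 2550
  Σ(formed) = 3876 kJ
ΔH = Σ(broken) − Σ(formed) = 3741 − 3876 = −135 kJ

ΔH ≈ −135 kJ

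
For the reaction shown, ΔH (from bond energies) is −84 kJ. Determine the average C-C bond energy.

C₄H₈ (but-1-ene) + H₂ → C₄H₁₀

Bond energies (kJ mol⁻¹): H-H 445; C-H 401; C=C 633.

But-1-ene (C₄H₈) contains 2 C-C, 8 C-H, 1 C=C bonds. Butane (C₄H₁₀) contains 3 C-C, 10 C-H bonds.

D(C-C) ≈ 360 kJ/mol

Let D be the C-C bond energy.
Σ(broken) = 2×D + 8×401 + 1×633 + 1×445 = 4286 + 2D
Σ(formed) = 3×D + 10×401 = 4010 + 3D
ΔH = Σ(broken) − Σ(formed) = (4286 + 2D) − (4010 + 3D) = +276 − D
Setting this equal to −84 kJ gives D = 360 kJ/mol.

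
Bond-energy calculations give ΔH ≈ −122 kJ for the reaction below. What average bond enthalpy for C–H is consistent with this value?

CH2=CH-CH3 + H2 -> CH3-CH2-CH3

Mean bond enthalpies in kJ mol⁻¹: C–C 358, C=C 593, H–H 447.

Let D be the C–H bond energy.
Σ(broken) = 1×358 + 6×D + 1×593 + 1×447 = 1398 + 6D
Σ(formed) = 2×358 + 8×D = 716 + 8D
ΔH = Σ(broken) − Σ(formed) = (1398 + 6D) − (716 + 8D) = +682 − 2D
Setting this equal to −122 kJ gives 2D = 804, so D = 402 kJ/mol.

D(C–H) ≈ 402 kJ/mol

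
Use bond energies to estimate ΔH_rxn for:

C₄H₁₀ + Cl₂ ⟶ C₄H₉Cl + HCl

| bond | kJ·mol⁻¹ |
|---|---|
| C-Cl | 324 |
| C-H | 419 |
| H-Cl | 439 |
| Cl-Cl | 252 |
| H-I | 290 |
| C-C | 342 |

Bonds broken (reactants):
  C-C: 3 × 342 = 1026
  C-H: 10 × 419 = 4190
  Cl-Cl: 1 × 252 = 252
  Σ(broken) = 5468 kJ
Bonds formed (products):
  C-C: 3 × 342 = 1026
  C-Cl: 1 × 324 = 324
  C-H: 9 × 419 = 3771
  H-Cl: 1 × 439 = 439
  Σ(formed) = 5560 kJ
ΔH = Σ(broken) − Σ(formed) = 5468 − 5560 = −92 kJ

ΔH ≈ −92 kJ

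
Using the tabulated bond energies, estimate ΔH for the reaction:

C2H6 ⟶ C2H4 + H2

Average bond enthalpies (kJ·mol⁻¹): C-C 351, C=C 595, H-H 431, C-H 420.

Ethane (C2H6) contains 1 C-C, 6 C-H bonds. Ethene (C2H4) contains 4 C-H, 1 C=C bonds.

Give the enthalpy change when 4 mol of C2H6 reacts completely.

ΔH = +660 kJ

Bonds broken (reactants):
  C-C: 1 × 351 = 351
  C-H: 6 × 420 = 2520
  Σ(broken) = 2871 kJ
Bonds formed (products):
  C-H: 4 × 420 = 1680
  C=C: 1 × 595 = 595
  H-H: 1 × 431 = 431
  Σ(formed) = 2706 kJ
ΔH = Σ(broken) − Σ(formed) = 2871 − 2706 = +165 kJ
For 4× the reaction as written: 4 × (+165) = +660 kJ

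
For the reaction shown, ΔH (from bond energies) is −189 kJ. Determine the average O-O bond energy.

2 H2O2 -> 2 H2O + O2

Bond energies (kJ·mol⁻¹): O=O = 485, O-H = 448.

D(O-O) ≈ 148 kJ/mol

Let D be the O-O bond energy.
Σ(broken) = 4×448 + 2×D = 1792 + 2D
Σ(formed) = 4×448 + 1×485 = 2277
ΔH = Σ(broken) − Σ(formed) = (1792 + 2D) − (2277) = −485 + 2D
Setting this equal to −189 kJ gives 2D = 296, so D = 148 kJ/mol.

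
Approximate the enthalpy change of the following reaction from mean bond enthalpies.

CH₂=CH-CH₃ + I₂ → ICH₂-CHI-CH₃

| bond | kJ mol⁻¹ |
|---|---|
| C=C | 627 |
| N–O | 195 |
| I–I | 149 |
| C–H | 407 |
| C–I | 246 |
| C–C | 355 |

ΔH ≈ −71 kJ

Bonds broken (reactants):
  C–C: 1 × 355 = 355
  C–H: 6 × 407 = 2442
  C=C: 1 × 627 = 627
  I–I: 1 × 149 = 149
  Σ(broken) = 3573 kJ
Bonds formed (products):
  C–C: 2 × 355 = 710
  C–H: 6 × 407 = 2442
  C–I: 2 × 246 = 492
  Σ(formed) = 3644 kJ
ΔH = Σ(broken) − Σ(formed) = 3573 − 3644 = −71 kJ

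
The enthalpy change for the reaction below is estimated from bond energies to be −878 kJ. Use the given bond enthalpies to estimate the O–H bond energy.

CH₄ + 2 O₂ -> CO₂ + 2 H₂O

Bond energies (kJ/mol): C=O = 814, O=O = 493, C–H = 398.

D(O–H) ≈ 457 kJ/mol

Let D be the O–H bond energy.
Σ(broken) = 4×398 + 2×493 = 2578
Σ(formed) = 2×814 + 4×D = 1628 + 4D
ΔH = Σ(broken) − Σ(formed) = (2578) − (1628 + 4D) = +950 − 4D
Setting this equal to −878 kJ gives 4D = 1828, so D = 457 kJ/mol.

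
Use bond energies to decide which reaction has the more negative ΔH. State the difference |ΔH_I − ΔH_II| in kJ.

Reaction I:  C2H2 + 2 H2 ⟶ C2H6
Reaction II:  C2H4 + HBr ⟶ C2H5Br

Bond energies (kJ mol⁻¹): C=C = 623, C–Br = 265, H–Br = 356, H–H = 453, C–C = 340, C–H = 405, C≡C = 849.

Reaction I:
  Bonds broken (reactants):
    C≡C: 1 × 849 = 849
    C–H: 2 × 405 = 810
    H–H: 2 × 453 = 906
    Σ(broken) = 2565 kJ
  Bonds formed (products):
    C–C: 1 × 340 = 340
    C–H: 6 × 405 = 2430
    Σ(formed) = 2770 kJ
  ΔH_I = 2565 − 2770 = −205 kJ
Reaction II:
  Bonds broken (reactants):
    C–H: 4 × 405 = 1620
    C=C: 1 × 623 = 623
    H–Br: 1 × 356 = 356
    Σ(broken) = 2599 kJ
  Bonds formed (products):
    C–Br: 1 × 265 = 265
    C–C: 1 × 340 = 340
    C–H: 5 × 405 = 2025
    Σ(formed) = 2630 kJ
  ΔH_II = 2599 − 2630 = −31 kJ
ΔH_I − ΔH_II = −174 kJ, so reaction I has the more negative ΔH; |ΔH_I − ΔH_II| = 174 kJ.

Reaction I, by 174 kJ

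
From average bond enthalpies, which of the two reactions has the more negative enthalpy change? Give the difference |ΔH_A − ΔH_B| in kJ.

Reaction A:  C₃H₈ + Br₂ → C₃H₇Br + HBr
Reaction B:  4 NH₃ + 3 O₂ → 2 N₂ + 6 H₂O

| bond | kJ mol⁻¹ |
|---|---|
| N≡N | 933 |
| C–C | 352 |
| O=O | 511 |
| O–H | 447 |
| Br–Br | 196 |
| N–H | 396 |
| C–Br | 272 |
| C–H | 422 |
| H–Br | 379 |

Reaction B, by 912 kJ

Reaction A:
  Bonds broken (reactants):
    Br–Br: 1 × 196 = 196
    C–C: 2 × 352 = 704
    C–H: 8 × 422 = 3376
    Σ(broken) = 4276 kJ
  Bonds formed (products):
    C–Br: 1 × 272 = 272
    C–C: 2 × 352 = 704
    C–H: 7 × 422 = 2954
    H–Br: 1 × 379 = 379
    Σ(formed) = 4309 kJ
  ΔH_A = 4276 − 4309 = −33 kJ
Reaction B:
  Bonds broken (reactants):
    N–H: 12 × 396 = 4752
    O=O: 3 × 511 = 1533
    Σ(broken) = 6285 kJ
  Bonds formed (products):
    N≡N: 2 × 933 = 1866
    O–H: 12 × 447 = 5364
    Σ(formed) = 7230 kJ
  ΔH_B = 6285 − 7230 = −945 kJ
ΔH_A − ΔH_B = +912 kJ, so reaction B has the more negative ΔH; |ΔH_A − ΔH_B| = 912 kJ.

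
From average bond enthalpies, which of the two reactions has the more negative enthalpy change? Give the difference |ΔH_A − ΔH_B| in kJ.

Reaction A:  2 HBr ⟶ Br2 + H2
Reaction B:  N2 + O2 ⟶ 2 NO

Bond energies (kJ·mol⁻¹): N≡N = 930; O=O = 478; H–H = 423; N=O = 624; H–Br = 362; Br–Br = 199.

Reaction A, by 58 kJ

Reaction A:
  Bonds broken (reactants):
    H–Br: 2 × 362 = 724
    Σ(broken) = 724 kJ
  Bonds formed (products):
    Br–Br: 1 × 199 = 199
    H–H: 1 × 423 = 423
    Σ(formed) = 622 kJ
  ΔH_A = 724 − 622 = +102 kJ
Reaction B:
  Bonds broken (reactants):
    N≡N: 1 × 930 = 930
    O=O: 1 × 478 = 478
    Σ(broken) = 1408 kJ
  Bonds formed (products):
    N=O: 2 × 624 = 1248
    Σ(formed) = 1248 kJ
  ΔH_B = 1408 − 1248 = +160 kJ
ΔH_A − ΔH_B = −58 kJ, so reaction A has the more negative ΔH; |ΔH_A − ΔH_B| = 58 kJ.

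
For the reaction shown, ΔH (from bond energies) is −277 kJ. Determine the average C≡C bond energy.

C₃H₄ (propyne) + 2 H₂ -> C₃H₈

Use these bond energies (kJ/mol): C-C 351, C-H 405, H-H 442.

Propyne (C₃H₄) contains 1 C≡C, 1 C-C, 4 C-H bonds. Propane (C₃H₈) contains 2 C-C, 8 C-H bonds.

D(C≡C) ≈ 810 kJ/mol

Let D be the C≡C bond energy.
Σ(broken) = 1×D + 1×351 + 4×405 + 2×442 = 2855 + D
Σ(formed) = 2×351 + 8×405 = 3942
ΔH = Σ(broken) − Σ(formed) = (2855 + D) − (3942) = −1087 + D
Setting this equal to −277 kJ gives D = 810 kJ/mol.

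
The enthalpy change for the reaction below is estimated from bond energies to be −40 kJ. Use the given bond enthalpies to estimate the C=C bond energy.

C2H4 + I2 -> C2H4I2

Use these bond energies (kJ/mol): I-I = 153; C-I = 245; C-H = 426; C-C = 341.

Let D be the C=C bond energy.
Σ(broken) = 4×426 + 1×D + 1×153 = 1857 + D
Σ(formed) = 1×341 + 4×426 + 2×245 = 2535
ΔH = Σ(broken) − Σ(formed) = (1857 + D) − (2535) = −678 + D
Setting this equal to −40 kJ gives D = 638 kJ/mol.

D(C=C) ≈ 638 kJ/mol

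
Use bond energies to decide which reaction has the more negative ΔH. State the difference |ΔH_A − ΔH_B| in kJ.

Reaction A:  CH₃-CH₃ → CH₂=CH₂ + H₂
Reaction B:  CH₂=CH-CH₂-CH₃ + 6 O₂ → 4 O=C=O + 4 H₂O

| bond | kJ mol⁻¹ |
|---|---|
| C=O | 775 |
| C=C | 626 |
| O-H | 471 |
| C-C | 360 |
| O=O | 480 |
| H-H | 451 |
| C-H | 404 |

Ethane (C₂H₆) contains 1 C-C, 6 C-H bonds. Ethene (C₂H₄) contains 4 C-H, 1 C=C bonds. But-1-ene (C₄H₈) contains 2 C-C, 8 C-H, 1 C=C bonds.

Reaction B, by 2601 kJ

Reaction A:
  Bonds broken (reactants):
    C-C: 1 × 360 = 360
    C-H: 6 × 404 = 2424
    Σ(broken) = 2784 kJ
  Bonds formed (products):
    C-H: 4 × 404 = 1616
    C=C: 1 × 626 = 626
    H-H: 1 × 451 = 451
    Σ(formed) = 2693 kJ
  ΔH_A = 2784 − 2693 = +91 kJ
Reaction B:
  Bonds broken (reactants):
    C-C: 2 × 360 = 720
    C-H: 8 × 404 = 3232
    C=C: 1 × 626 = 626
    O=O: 6 × 480 = 2880
    Σ(broken) = 7458 kJ
  Bonds formed (products):
    C=O: 8 × 775 = 6200
    O-H: 8 × 471 = 3768
    Σ(formed) = 9968 kJ
  ΔH_B = 7458 − 9968 = −2510 kJ
ΔH_A − ΔH_B = +2601 kJ, so reaction B has the more negative ΔH; |ΔH_A − ΔH_B| = 2601 kJ.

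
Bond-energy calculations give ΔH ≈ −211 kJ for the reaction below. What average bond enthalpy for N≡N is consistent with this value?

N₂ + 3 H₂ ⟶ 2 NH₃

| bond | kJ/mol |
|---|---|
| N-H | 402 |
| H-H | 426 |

D(N≡N) ≈ 923 kJ/mol

Let D be the N≡N bond energy.
Σ(broken) = 3×426 + 1×D = 1278 + D
Σ(formed) = 6×402 = 2412
ΔH = Σ(broken) − Σ(formed) = (1278 + D) − (2412) = −1134 + D
Setting this equal to −211 kJ gives D = 923 kJ/mol.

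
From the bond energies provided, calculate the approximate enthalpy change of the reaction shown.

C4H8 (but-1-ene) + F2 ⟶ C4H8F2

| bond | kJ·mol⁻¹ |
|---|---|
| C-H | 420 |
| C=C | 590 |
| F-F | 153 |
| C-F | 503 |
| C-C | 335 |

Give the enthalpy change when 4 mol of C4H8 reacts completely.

Bonds broken (reactants):
  C-C: 2 × 335 = 670
  C-H: 8 × 420 = 3360
  C=C: 1 × 590 = 590
  F-F: 1 × 153 = 153
  Σ(broken) = 4773 kJ
Bonds formed (products):
  C-C: 3 × 335 = 1005
  C-F: 2 × 503 = 1006
  C-H: 8 × 420 = 3360
  Σ(formed) = 5371 kJ
ΔH = Σ(broken) − Σ(formed) = 4773 − 5371 = −598 kJ
For 4× the reaction as written: 4 × (−598) = −2392 kJ

ΔH = −2392 kJ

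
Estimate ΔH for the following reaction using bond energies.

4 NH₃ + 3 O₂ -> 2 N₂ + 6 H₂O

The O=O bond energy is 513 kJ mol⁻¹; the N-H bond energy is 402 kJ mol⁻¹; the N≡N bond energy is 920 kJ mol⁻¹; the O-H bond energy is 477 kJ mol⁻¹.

Bonds broken (reactants):
  N-H: 12 × 402 = 4824
  O=O: 3 × 513 = 1539
  Σ(broken) = 6363 kJ
Bonds formed (products):
  N≡N: 2 × 920 = 1840
  O-H: 12 × 477 = 5724
  Σ(formed) = 7564 kJ
ΔH = Σ(broken) − Σ(formed) = 6363 − 7564 = −1201 kJ

ΔH ≈ −1201 kJ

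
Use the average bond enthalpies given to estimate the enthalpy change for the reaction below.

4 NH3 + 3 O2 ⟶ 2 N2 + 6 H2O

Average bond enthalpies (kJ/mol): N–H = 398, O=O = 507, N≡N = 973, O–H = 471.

ΔH ≈ −1301 kJ

Bonds broken (reactants):
  N–H: 12 × 398 = 4776
  O=O: 3 × 507 = 1521
  Σ(broken) = 6297 kJ
Bonds formed (products):
  N≡N: 2 × 973 = 1946
  O–H: 12 × 471 = 5652
  Σ(formed) = 7598 kJ
ΔH = Σ(broken) − Σ(formed) = 6297 − 7598 = −1301 kJ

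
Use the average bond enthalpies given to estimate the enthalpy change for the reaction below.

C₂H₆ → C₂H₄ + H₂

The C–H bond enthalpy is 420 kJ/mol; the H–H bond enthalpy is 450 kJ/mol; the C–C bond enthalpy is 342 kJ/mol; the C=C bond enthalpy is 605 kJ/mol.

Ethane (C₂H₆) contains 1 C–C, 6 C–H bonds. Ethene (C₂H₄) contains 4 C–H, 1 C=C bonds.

ΔH ≈ +127 kJ

Bonds broken (reactants):
  C–C: 1 × 342 = 342
  C–H: 6 × 420 = 2520
  Σ(broken) = 2862 kJ
Bonds formed (products):
  C–H: 4 × 420 = 1680
  C=C: 1 × 605 = 605
  H–H: 1 × 450 = 450
  Σ(formed) = 2735 kJ
ΔH = Σ(broken) − Σ(formed) = 2862 − 2735 = +127 kJ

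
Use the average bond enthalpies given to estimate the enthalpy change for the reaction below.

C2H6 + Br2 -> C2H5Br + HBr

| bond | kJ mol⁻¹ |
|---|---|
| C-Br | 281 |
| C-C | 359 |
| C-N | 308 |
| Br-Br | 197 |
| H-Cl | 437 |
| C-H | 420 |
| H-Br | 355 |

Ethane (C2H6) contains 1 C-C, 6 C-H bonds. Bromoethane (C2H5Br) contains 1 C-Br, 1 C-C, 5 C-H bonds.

ΔH ≈ −19 kJ

Bonds broken (reactants):
  Br-Br: 1 × 197 = 197
  C-C: 1 × 359 = 359
  C-H: 6 × 420 = 2520
  Σ(broken) = 3076 kJ
Bonds formed (products):
  C-Br: 1 × 281 = 281
  C-C: 1 × 359 = 359
  C-H: 5 × 420 = 2100
  H-Br: 1 × 355 = 355
  Σ(formed) = 3095 kJ
ΔH = Σ(broken) − Σ(formed) = 3076 − 3095 = −19 kJ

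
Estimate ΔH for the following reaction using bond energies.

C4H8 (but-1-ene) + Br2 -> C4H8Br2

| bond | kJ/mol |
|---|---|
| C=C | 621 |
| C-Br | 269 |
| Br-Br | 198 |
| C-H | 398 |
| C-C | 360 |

Bonds broken (reactants):
  Br-Br: 1 × 198 = 198
  C-C: 2 × 360 = 720
  C-H: 8 × 398 = 3184
  C=C: 1 × 621 = 621
  Σ(broken) = 4723 kJ
Bonds formed (products):
  C-Br: 2 × 269 = 538
  C-C: 3 × 360 = 1080
  C-H: 8 × 398 = 3184
  Σ(formed) = 4802 kJ
ΔH = Σ(broken) − Σ(formed) = 4723 − 4802 = −79 kJ

ΔH ≈ −79 kJ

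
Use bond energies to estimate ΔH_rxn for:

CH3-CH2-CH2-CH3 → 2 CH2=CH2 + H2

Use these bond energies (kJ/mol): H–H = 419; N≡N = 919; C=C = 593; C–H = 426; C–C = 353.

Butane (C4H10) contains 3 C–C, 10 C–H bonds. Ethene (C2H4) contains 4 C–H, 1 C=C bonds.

Bonds broken (reactants):
  C–C: 3 × 353 = 1059
  C–H: 10 × 426 = 4260
  Σ(broken) = 5319 kJ
Bonds formed (products):
  C–H: 8 × 426 = 3408
  C=C: 2 × 593 = 1186
  H–H: 1 × 419 = 419
  Σ(formed) = 5013 kJ
ΔH = Σ(broken) − Σ(formed) = 5319 − 5013 = +306 kJ

ΔH ≈ +306 kJ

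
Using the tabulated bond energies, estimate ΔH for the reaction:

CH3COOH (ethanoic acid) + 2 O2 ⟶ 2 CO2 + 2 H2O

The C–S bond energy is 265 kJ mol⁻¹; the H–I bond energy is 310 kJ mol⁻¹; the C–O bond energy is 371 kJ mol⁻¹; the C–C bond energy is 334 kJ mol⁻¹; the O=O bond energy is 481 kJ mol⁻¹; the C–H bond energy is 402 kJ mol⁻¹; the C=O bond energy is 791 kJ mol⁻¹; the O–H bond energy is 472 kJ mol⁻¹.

ΔH ≈ −916 kJ

Bonds broken (reactants):
  C–C: 1 × 334 = 334
  C–H: 3 × 402 = 1206
  C–O: 1 × 371 = 371
  C=O: 1 × 791 = 791
  O–H: 1 × 472 = 472
  O=O: 2 × 481 = 962
  Σ(broken) = 4136 kJ
Bonds formed (products):
  C=O: 4 × 791 = 3164
  O–H: 4 × 472 = 1888
  Σ(formed) = 5052 kJ
ΔH = Σ(broken) − Σ(formed) = 4136 − 5052 = −916 kJ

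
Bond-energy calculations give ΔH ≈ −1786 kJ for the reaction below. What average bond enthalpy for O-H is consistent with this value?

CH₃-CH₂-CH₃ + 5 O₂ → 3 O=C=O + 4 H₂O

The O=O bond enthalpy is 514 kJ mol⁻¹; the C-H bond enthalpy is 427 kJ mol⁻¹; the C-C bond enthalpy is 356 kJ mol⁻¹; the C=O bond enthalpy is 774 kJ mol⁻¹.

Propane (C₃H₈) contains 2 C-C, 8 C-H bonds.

D(O-H) ≈ 480 kJ/mol

Let D be the O-H bond energy.
Σ(broken) = 2×356 + 8×427 + 5×514 = 6698
Σ(formed) = 6×774 + 8×D = 4644 + 8D
ΔH = Σ(broken) − Σ(formed) = (6698) − (4644 + 8D) = +2054 − 8D
Setting this equal to −1786 kJ gives 8D = 3840, so D = 480 kJ/mol.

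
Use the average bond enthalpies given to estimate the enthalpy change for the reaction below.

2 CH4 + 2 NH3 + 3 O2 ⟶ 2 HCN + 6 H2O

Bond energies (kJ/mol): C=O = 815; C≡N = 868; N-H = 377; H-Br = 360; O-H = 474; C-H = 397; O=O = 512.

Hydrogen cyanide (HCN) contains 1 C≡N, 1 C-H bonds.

Bonds broken (reactants):
  C-H: 8 × 397 = 3176
  N-H: 6 × 377 = 2262
  O=O: 3 × 512 = 1536
  Σ(broken) = 6974 kJ
Bonds formed (products):
  C≡N: 2 × 868 = 1736
  C-H: 2 × 397 = 794
  O-H: 12 × 474 = 5688
  Σ(formed) = 8218 kJ
ΔH = Σ(broken) − Σ(formed) = 6974 − 8218 = −1244 kJ

ΔH ≈ −1244 kJ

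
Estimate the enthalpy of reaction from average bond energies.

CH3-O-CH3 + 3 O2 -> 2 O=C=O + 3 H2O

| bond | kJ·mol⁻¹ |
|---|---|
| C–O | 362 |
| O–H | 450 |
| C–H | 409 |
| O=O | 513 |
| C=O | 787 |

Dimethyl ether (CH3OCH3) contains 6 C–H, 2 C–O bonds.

ΔH ≈ −1131 kJ

Bonds broken (reactants):
  C–H: 6 × 409 = 2454
  C–O: 2 × 362 = 724
  O=O: 3 × 513 = 1539
  Σ(broken) = 4717 kJ
Bonds formed (products):
  C=O: 4 × 787 = 3148
  O–H: 6 × 450 = 2700
  Σ(formed) = 5848 kJ
ΔH = Σ(broken) − Σ(formed) = 4717 − 5848 = −1131 kJ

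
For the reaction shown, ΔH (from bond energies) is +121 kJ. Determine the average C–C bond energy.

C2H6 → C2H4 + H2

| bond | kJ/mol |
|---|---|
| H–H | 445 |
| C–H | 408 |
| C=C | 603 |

Let D be the C–C bond energy.
Σ(broken) = 1×D + 6×408 = 2448 + D
Σ(formed) = 4×408 + 1×603 + 1×445 = 2680
ΔH = Σ(broken) − Σ(formed) = (2448 + D) − (2680) = −232 + D
Setting this equal to +121 kJ gives D = 353 kJ/mol.

D(C–C) ≈ 353 kJ/mol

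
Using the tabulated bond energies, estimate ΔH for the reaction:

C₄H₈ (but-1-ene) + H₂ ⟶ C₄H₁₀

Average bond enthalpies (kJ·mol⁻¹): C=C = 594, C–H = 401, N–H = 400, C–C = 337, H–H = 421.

Bonds broken (reactants):
  C–C: 2 × 337 = 674
  C–H: 8 × 401 = 3208
  C=C: 1 × 594 = 594
  H–H: 1 × 421 = 421
  Σ(broken) = 4897 kJ
Bonds formed (products):
  C–C: 3 × 337 = 1011
  C–H: 10 × 401 = 4010
  Σ(formed) = 5021 kJ
ΔH = Σ(broken) − Σ(formed) = 4897 − 5021 = −124 kJ

ΔH ≈ −124 kJ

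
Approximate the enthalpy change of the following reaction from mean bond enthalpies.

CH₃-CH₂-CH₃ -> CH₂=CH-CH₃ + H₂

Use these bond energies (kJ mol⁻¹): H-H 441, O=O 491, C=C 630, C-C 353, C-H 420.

Bonds broken (reactants):
  C-C: 2 × 353 = 706
  C-H: 8 × 420 = 3360
  Σ(broken) = 4066 kJ
Bonds formed (products):
  C-C: 1 × 353 = 353
  C-H: 6 × 420 = 2520
  C=C: 1 × 630 = 630
  H-H: 1 × 441 = 441
  Σ(formed) = 3944 kJ
ΔH = Σ(broken) − Σ(formed) = 4066 − 3944 = +122 kJ

ΔH ≈ +122 kJ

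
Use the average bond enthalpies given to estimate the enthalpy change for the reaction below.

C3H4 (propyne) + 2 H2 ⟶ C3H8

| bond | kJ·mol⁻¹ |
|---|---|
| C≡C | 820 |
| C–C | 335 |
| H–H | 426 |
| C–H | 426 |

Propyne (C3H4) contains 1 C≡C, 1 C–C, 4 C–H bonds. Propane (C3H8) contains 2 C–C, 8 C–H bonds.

ΔH ≈ −367 kJ

Bonds broken (reactants):
  C≡C: 1 × 820 = 820
  C–C: 1 × 335 = 335
  C–H: 4 × 426 = 1704
  H–H: 2 × 426 = 852
  Σ(broken) = 3711 kJ
Bonds formed (products):
  C–C: 2 × 335 = 670
  C–H: 8 × 426 = 3408
  Σ(formed) = 4078 kJ
ΔH = Σ(broken) − Σ(formed) = 3711 − 4078 = −367 kJ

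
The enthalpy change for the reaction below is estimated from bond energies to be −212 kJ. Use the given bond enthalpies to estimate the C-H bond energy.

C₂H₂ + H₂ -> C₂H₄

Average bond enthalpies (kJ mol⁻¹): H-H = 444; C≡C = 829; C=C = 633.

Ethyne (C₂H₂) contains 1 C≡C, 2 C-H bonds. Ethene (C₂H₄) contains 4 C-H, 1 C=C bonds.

Let D be the C-H bond energy.
Σ(broken) = 1×829 + 2×D + 1×444 = 1273 + 2D
Σ(formed) = 4×D + 1×633 = 633 + 4D
ΔH = Σ(broken) − Σ(formed) = (1273 + 2D) − (633 + 4D) = +640 − 2D
Setting this equal to −212 kJ gives 2D = 852, so D = 426 kJ/mol.

D(C-H) ≈ 426 kJ/mol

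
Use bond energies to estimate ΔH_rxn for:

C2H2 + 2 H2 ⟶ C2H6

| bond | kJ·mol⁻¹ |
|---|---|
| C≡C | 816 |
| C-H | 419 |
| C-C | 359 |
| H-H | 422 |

ΔH ≈ −375 kJ

Bonds broken (reactants):
  C≡C: 1 × 816 = 816
  C-H: 2 × 419 = 838
  H-H: 2 × 422 = 844
  Σ(broken) = 2498 kJ
Bonds formed (products):
  C-C: 1 × 359 = 359
  C-H: 6 × 419 = 2514
  Σ(formed) = 2873 kJ
ΔH = Σ(broken) − Σ(formed) = 2498 − 2873 = −375 kJ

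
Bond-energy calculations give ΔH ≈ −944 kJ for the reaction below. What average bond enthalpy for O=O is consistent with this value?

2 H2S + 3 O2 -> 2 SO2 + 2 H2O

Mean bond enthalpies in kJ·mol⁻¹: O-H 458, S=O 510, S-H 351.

Let D be the O=O bond energy.
Σ(broken) = 3×D + 4×351 = 1404 + 3D
Σ(formed) = 4×458 + 4×510 = 3872
ΔH = Σ(broken) − Σ(formed) = (1404 + 3D) − (3872) = −2468 + 3D
Setting this equal to −944 kJ gives 3D = 1524, so D = 508 kJ/mol.

D(O=O) ≈ 508 kJ/mol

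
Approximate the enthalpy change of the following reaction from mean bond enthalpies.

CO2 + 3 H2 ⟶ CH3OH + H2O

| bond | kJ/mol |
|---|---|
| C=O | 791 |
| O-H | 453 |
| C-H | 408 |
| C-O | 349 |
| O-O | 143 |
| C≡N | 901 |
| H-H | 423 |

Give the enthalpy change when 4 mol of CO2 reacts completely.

ΔH = −324 kJ

Bonds broken (reactants):
  C=O: 2 × 791 = 1582
  H-H: 3 × 423 = 1269
  Σ(broken) = 2851 kJ
Bonds formed (products):
  C-H: 3 × 408 = 1224
  C-O: 1 × 349 = 349
  O-H: 3 × 453 = 1359
  Σ(formed) = 2932 kJ
ΔH = Σ(broken) − Σ(formed) = 2851 − 2932 = −81 kJ
For 4× the reaction as written: 4 × (−81) = −324 kJ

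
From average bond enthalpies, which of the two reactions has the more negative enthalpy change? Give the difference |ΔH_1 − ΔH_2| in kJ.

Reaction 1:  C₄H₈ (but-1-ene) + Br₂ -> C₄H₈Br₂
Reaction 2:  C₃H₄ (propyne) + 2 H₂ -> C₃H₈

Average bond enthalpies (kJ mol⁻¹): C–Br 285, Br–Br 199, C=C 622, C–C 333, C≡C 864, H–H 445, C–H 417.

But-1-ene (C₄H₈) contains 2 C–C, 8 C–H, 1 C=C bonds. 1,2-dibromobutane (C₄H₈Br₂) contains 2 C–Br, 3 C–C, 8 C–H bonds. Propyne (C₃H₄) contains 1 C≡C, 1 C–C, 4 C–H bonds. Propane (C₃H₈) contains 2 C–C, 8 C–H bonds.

Reaction 1:
  Bonds broken (reactants):
    Br–Br: 1 × 199 = 199
    C–C: 2 × 333 = 666
    C–H: 8 × 417 = 3336
    C=C: 1 × 622 = 622
    Σ(broken) = 4823 kJ
  Bonds formed (products):
    C–Br: 2 × 285 = 570
    C–C: 3 × 333 = 999
    C–H: 8 × 417 = 3336
    Σ(formed) = 4905 kJ
  ΔH_1 = 4823 − 4905 = −82 kJ
Reaction 2:
  Bonds broken (reactants):
    C≡C: 1 × 864 = 864
    C–C: 1 × 333 = 333
    C–H: 4 × 417 = 1668
    H–H: 2 × 445 = 890
    Σ(broken) = 3755 kJ
  Bonds formed (products):
    C–C: 2 × 333 = 666
    C–H: 8 × 417 = 3336
    Σ(formed) = 4002 kJ
  ΔH_2 = 3755 − 4002 = −247 kJ
ΔH_1 − ΔH_2 = +165 kJ, so reaction 2 has the more negative ΔH; |ΔH_1 − ΔH_2| = 165 kJ.

Reaction 2, by 165 kJ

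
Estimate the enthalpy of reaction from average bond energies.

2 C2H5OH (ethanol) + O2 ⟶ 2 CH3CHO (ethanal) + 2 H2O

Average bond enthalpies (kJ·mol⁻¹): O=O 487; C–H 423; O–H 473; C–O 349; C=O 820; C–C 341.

Bonds broken (reactants):
  C–C: 2 × 341 = 682
  C–H: 10 × 423 = 4230
  C–O: 2 × 349 = 698
  O–H: 2 × 473 = 946
  O=O: 1 × 487 = 487
  Σ(broken) = 7043 kJ
Bonds formed (products):
  C–C: 2 × 341 = 682
  C–H: 8 × 423 = 3384
  C=O: 2 × 820 = 1640
  O–H: 4 × 473 = 1892
  Σ(formed) = 7598 kJ
ΔH = Σ(broken) − Σ(formed) = 7043 − 7598 = −555 kJ

ΔH ≈ −555 kJ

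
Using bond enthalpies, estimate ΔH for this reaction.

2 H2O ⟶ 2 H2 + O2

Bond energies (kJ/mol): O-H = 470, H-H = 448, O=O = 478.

ΔH ≈ +506 kJ

Bonds broken (reactants):
  O-H: 4 × 470 = 1880
  Σ(broken) = 1880 kJ
Bonds formed (products):
  H-H: 2 × 448 = 896
  O=O: 1 × 478 = 478
  Σ(formed) = 1374 kJ
ΔH = Σ(broken) − Σ(formed) = 1880 − 1374 = +506 kJ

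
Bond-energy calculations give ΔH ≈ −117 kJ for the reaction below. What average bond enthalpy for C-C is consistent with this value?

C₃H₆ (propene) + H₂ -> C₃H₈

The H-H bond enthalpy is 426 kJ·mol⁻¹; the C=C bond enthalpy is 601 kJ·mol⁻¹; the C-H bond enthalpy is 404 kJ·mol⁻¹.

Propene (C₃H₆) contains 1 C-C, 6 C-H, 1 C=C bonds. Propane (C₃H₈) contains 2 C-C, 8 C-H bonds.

D(C-C) ≈ 336 kJ/mol

Let D be the C-C bond energy.
Σ(broken) = 1×D + 6×404 + 1×601 + 1×426 = 3451 + D
Σ(formed) = 2×D + 8×404 = 3232 + 2D
ΔH = Σ(broken) − Σ(formed) = (3451 + D) − (3232 + 2D) = +219 − D
Setting this equal to −117 kJ gives D = 336 kJ/mol.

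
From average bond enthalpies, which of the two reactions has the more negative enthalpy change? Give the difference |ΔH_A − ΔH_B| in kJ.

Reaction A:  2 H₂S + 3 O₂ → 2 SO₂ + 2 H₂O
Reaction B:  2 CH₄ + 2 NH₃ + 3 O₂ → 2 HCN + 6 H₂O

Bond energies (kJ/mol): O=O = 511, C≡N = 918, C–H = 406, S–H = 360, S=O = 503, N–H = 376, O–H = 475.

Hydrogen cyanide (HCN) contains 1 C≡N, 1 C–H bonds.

Reaction B, by 372 kJ

Reaction A:
  Bonds broken (reactants):
    O=O: 3 × 511 = 1533
    S–H: 4 × 360 = 1440
    Σ(broken) = 2973 kJ
  Bonds formed (products):
    O–H: 4 × 475 = 1900
    S=O: 4 × 503 = 2012
    Σ(formed) = 3912 kJ
  ΔH_A = 2973 − 3912 = −939 kJ
Reaction B:
  Bonds broken (reactants):
    C–H: 8 × 406 = 3248
    N–H: 6 × 376 = 2256
    O=O: 3 × 511 = 1533
    Σ(broken) = 7037 kJ
  Bonds formed (products):
    C≡N: 2 × 918 = 1836
    C–H: 2 × 406 = 812
    O–H: 12 × 475 = 5700
    Σ(formed) = 8348 kJ
  ΔH_B = 7037 − 8348 = −1311 kJ
ΔH_A − ΔH_B = +372 kJ, so reaction B has the more negative ΔH; |ΔH_A − ΔH_B| = 372 kJ.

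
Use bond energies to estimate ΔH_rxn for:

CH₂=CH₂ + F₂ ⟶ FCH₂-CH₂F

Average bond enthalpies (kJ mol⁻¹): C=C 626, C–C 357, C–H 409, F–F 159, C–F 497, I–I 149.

Bonds broken (reactants):
  C–H: 4 × 409 = 1636
  C=C: 1 × 626 = 626
  F–F: 1 × 159 = 159
  Σ(broken) = 2421 kJ
Bonds formed (products):
  C–C: 1 × 357 = 357
  C–F: 2 × 497 = 994
  C–H: 4 × 409 = 1636
  Σ(formed) = 2987 kJ
ΔH = Σ(broken) − Σ(formed) = 2421 − 2987 = −566 kJ

ΔH ≈ −566 kJ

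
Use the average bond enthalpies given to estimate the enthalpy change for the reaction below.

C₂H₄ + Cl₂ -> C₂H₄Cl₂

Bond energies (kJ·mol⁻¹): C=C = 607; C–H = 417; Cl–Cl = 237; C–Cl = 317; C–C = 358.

ΔH ≈ −148 kJ

Bonds broken (reactants):
  C–H: 4 × 417 = 1668
  C=C: 1 × 607 = 607
  Cl–Cl: 1 × 237 = 237
  Σ(broken) = 2512 kJ
Bonds formed (products):
  C–C: 1 × 358 = 358
  C–Cl: 2 × 317 = 634
  C–H: 4 × 417 = 1668
  Σ(formed) = 2660 kJ
ΔH = Σ(broken) − Σ(formed) = 2512 − 2660 = −148 kJ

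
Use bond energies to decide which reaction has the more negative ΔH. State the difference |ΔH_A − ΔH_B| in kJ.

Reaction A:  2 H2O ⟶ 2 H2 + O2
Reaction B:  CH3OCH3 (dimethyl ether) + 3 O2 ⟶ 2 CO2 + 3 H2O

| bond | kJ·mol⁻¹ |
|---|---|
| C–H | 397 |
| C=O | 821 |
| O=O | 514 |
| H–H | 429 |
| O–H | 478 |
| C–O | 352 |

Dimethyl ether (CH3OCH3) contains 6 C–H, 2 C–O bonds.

Reaction A:
  Bonds broken (reactants):
    O–H: 4 × 478 = 1912
    Σ(broken) = 1912 kJ
  Bonds formed (products):
    H–H: 2 × 429 = 858
    O=O: 1 × 514 = 514
    Σ(formed) = 1372 kJ
  ΔH_A = 1912 − 1372 = +540 kJ
Reaction B:
  Bonds broken (reactants):
    C–H: 6 × 397 = 2382
    C–O: 2 × 352 = 704
    O=O: 3 × 514 = 1542
    Σ(broken) = 4628 kJ
  Bonds formed (products):
    C=O: 4 × 821 = 3284
    O–H: 6 × 478 = 2868
    Σ(formed) = 6152 kJ
  ΔH_B = 4628 − 6152 = −1524 kJ
ΔH_A − ΔH_B = +2064 kJ, so reaction B has the more negative ΔH; |ΔH_A − ΔH_B| = 2064 kJ.

Reaction B, by 2064 kJ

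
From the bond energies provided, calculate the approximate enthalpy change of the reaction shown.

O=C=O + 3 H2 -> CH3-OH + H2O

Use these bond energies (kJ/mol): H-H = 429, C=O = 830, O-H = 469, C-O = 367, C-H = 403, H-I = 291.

Bonds broken (reactants):
  C=O: 2 × 830 = 1660
  H-H: 3 × 429 = 1287
  Σ(broken) = 2947 kJ
Bonds formed (products):
  C-H: 3 × 403 = 1209
  C-O: 1 × 367 = 367
  O-H: 3 × 469 = 1407
  Σ(formed) = 2983 kJ
ΔH = Σ(broken) − Σ(formed) = 2947 − 2983 = −36 kJ

ΔH ≈ −36 kJ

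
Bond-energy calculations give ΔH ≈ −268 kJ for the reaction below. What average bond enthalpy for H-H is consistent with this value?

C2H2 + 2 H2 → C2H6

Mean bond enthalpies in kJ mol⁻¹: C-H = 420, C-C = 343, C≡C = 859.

Let D be the H-H bond energy.
Σ(broken) = 1×859 + 2×420 + 2×D = 1699 + 2D
Σ(formed) = 1×343 + 6×420 = 2863
ΔH = Σ(broken) − Σ(formed) = (1699 + 2D) − (2863) = −1164 + 2D
Setting this equal to −268 kJ gives 2D = 896, so D = 448 kJ/mol.

D(H-H) ≈ 448 kJ/mol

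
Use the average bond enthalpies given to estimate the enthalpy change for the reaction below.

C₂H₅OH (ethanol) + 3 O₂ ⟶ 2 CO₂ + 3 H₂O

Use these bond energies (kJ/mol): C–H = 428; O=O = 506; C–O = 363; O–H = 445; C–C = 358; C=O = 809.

Bonds broken (reactants):
  C–C: 1 × 358 = 358
  C–H: 5 × 428 = 2140
  C–O: 1 × 363 = 363
  O–H: 1 × 445 = 445
  O=O: 3 × 506 = 1518
  Σ(broken) = 4824 kJ
Bonds formed (products):
  C=O: 4 × 809 = 3236
  O–H: 6 × 445 = 2670
  Σ(formed) = 5906 kJ
ΔH = Σ(broken) − Σ(formed) = 4824 − 5906 = −1082 kJ

ΔH ≈ −1082 kJ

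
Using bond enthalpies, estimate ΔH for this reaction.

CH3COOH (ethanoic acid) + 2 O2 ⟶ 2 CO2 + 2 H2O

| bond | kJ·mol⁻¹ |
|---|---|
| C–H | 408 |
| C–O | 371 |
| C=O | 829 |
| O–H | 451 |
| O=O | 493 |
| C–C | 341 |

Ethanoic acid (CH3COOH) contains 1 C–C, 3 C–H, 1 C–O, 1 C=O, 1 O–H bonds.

Bonds broken (reactants):
  C–C: 1 × 341 = 341
  C–H: 3 × 408 = 1224
  C–O: 1 × 371 = 371
  C=O: 1 × 829 = 829
  O–H: 1 × 451 = 451
  O=O: 2 × 493 = 986
  Σ(broken) = 4202 kJ
Bonds formed (products):
  C=O: 4 × 829 = 3316
  O–H: 4 × 451 = 1804
  Σ(formed) = 5120 kJ
ΔH = Σ(broken) − Σ(formed) = 4202 − 5120 = −918 kJ

ΔH ≈ −918 kJ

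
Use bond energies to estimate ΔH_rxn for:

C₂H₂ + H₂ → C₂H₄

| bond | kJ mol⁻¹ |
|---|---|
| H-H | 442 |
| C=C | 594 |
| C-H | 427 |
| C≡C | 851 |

Bonds broken (reactants):
  C≡C: 1 × 851 = 851
  C-H: 2 × 427 = 854
  H-H: 1 × 442 = 442
  Σ(broken) = 2147 kJ
Bonds formed (products):
  C-H: 4 × 427 = 1708
  C=C: 1 × 594 = 594
  Σ(formed) = 2302 kJ
ΔH = Σ(broken) − Σ(formed) = 2147 − 2302 = −155 kJ

ΔH ≈ −155 kJ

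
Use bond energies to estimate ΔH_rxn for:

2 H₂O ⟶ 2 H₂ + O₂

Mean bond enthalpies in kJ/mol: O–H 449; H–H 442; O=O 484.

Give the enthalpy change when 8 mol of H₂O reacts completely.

Bonds broken (reactants):
  O–H: 4 × 449 = 1796
  Σ(broken) = 1796 kJ
Bonds formed (products):
  H–H: 2 × 442 = 884
  O=O: 1 × 484 = 484
  Σ(formed) = 1368 kJ
ΔH = Σ(broken) − Σ(formed) = 1796 − 1368 = +428 kJ
For 4× the reaction as written: 4 × (+428) = +1712 kJ

ΔH = +1712 kJ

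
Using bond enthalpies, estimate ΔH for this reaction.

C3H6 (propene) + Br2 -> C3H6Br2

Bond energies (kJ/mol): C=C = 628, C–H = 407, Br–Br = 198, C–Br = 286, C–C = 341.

ΔH ≈ −87 kJ

Bonds broken (reactants):
  Br–Br: 1 × 198 = 198
  C–C: 1 × 341 = 341
  C–H: 6 × 407 = 2442
  C=C: 1 × 628 = 628
  Σ(broken) = 3609 kJ
Bonds formed (products):
  C–Br: 2 × 286 = 572
  C–C: 2 × 341 = 682
  C–H: 6 × 407 = 2442
  Σ(formed) = 3696 kJ
ΔH = Σ(broken) − Σ(formed) = 3609 − 3696 = −87 kJ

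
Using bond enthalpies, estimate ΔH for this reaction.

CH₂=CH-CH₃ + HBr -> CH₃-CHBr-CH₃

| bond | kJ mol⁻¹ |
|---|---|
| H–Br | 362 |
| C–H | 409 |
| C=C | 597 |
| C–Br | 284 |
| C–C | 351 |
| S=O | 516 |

Bonds broken (reactants):
  C–C: 1 × 351 = 351
  C–H: 6 × 409 = 2454
  C=C: 1 × 597 = 597
  H–Br: 1 × 362 = 362
  Σ(broken) = 3764 kJ
Bonds formed (products):
  C–Br: 1 × 284 = 284
  C–C: 2 × 351 = 702
  C–H: 7 × 409 = 2863
  Σ(formed) = 3849 kJ
ΔH = Σ(broken) − Σ(formed) = 3764 − 3849 = −85 kJ

ΔH ≈ −85 kJ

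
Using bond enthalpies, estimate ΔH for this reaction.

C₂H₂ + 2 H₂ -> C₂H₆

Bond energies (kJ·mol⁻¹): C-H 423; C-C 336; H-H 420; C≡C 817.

ΔH ≈ −371 kJ

Bonds broken (reactants):
  C≡C: 1 × 817 = 817
  C-H: 2 × 423 = 846
  H-H: 2 × 420 = 840
  Σ(broken) = 2503 kJ
Bonds formed (products):
  C-C: 1 × 336 = 336
  C-H: 6 × 423 = 2538
  Σ(formed) = 2874 kJ
ΔH = Σ(broken) − Σ(formed) = 2503 − 2874 = −371 kJ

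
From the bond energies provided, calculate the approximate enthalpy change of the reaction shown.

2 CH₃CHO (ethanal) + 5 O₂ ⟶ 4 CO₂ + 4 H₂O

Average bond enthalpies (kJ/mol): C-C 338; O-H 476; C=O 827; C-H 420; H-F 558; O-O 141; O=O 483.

ΔH ≈ −2319 kJ

Bonds broken (reactants):
  C-C: 2 × 338 = 676
  C-H: 8 × 420 = 3360
  C=O: 2 × 827 = 1654
  O=O: 5 × 483 = 2415
  Σ(broken) = 8105 kJ
Bonds formed (products):
  C=O: 8 × 827 = 6616
  O-H: 8 × 476 = 3808
  Σ(formed) = 10424 kJ
ΔH = Σ(broken) − Σ(formed) = 8105 − 10424 = −2319 kJ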